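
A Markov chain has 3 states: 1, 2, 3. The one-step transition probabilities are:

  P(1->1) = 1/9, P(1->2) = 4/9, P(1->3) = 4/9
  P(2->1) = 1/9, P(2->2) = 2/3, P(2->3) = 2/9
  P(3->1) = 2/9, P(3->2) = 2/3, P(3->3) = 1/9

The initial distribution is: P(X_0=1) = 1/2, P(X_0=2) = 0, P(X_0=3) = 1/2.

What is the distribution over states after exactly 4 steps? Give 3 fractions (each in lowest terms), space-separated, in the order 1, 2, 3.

Propagating the distribution step by step (d_{t+1} = d_t * P):
d_0 = (1=1/2, 2=0, 3=1/2)
  d_1[1] = 1/2*1/9 + 0*1/9 + 1/2*2/9 = 1/6
  d_1[2] = 1/2*4/9 + 0*2/3 + 1/2*2/3 = 5/9
  d_1[3] = 1/2*4/9 + 0*2/9 + 1/2*1/9 = 5/18
d_1 = (1=1/6, 2=5/9, 3=5/18)
  d_2[1] = 1/6*1/9 + 5/9*1/9 + 5/18*2/9 = 23/162
  d_2[2] = 1/6*4/9 + 5/9*2/3 + 5/18*2/3 = 17/27
  d_2[3] = 1/6*4/9 + 5/9*2/9 + 5/18*1/9 = 37/162
d_2 = (1=23/162, 2=17/27, 3=37/162)
  d_3[1] = 23/162*1/9 + 17/27*1/9 + 37/162*2/9 = 199/1458
  d_3[2] = 23/162*4/9 + 17/27*2/3 + 37/162*2/3 = 463/729
  d_3[3] = 23/162*4/9 + 17/27*2/9 + 37/162*1/9 = 37/162
d_3 = (1=199/1458, 2=463/729, 3=37/162)
  d_4[1] = 199/1458*1/9 + 463/729*1/9 + 37/162*2/9 = 199/1458
  d_4[2] = 199/1458*4/9 + 463/729*2/3 + 37/162*2/3 = 4175/6561
  d_4[3] = 199/1458*4/9 + 463/729*2/9 + 37/162*1/9 = 2981/13122
d_4 = (1=199/1458, 2=4175/6561, 3=2981/13122)

Answer: 199/1458 4175/6561 2981/13122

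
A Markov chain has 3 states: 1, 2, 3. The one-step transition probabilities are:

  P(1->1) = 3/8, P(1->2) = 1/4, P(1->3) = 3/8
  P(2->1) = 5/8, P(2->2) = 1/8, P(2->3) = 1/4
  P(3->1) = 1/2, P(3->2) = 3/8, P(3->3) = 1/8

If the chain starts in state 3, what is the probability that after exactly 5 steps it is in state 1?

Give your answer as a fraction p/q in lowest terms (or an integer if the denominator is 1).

Answer: 15473/32768

Derivation:
Computing P^5 by repeated multiplication:
P^1 =
  1: [3/8, 1/4, 3/8]
  2: [5/8, 1/8, 1/4]
  3: [1/2, 3/8, 1/8]
P^2 =
  1: [31/64, 17/64, 1/4]
  2: [7/16, 17/64, 19/64]
  3: [31/64, 7/32, 19/64]
P^3 =
  1: [121/256, 127/512, 143/512]
  2: [245/512, 65/256, 137/512]
  3: [239/512, 133/512, 35/128]
P^4 =
  1: [1933/4096, 65/256, 1123/4096]
  2: [1933/4096, 1031/4096, 283/1024]
  3: [971/2048, 1031/4096, 1123/4096]
P^5 =
  1: [15491/32768, 8275/32768, 4501/16384]
  2: [7741/16384, 8293/32768, 8993/32768]
  3: [15473/32768, 2071/8192, 9011/32768]

(P^5)[3 -> 1] = 15473/32768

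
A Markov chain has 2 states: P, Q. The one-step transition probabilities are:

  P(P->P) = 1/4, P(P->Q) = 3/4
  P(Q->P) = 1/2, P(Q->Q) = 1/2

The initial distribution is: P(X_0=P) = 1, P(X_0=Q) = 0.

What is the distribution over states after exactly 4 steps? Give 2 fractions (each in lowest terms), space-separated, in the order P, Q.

Answer: 103/256 153/256

Derivation:
Propagating the distribution step by step (d_{t+1} = d_t * P):
d_0 = (P=1, Q=0)
  d_1[P] = 1*1/4 + 0*1/2 = 1/4
  d_1[Q] = 1*3/4 + 0*1/2 = 3/4
d_1 = (P=1/4, Q=3/4)
  d_2[P] = 1/4*1/4 + 3/4*1/2 = 7/16
  d_2[Q] = 1/4*3/4 + 3/4*1/2 = 9/16
d_2 = (P=7/16, Q=9/16)
  d_3[P] = 7/16*1/4 + 9/16*1/2 = 25/64
  d_3[Q] = 7/16*3/4 + 9/16*1/2 = 39/64
d_3 = (P=25/64, Q=39/64)
  d_4[P] = 25/64*1/4 + 39/64*1/2 = 103/256
  d_4[Q] = 25/64*3/4 + 39/64*1/2 = 153/256
d_4 = (P=103/256, Q=153/256)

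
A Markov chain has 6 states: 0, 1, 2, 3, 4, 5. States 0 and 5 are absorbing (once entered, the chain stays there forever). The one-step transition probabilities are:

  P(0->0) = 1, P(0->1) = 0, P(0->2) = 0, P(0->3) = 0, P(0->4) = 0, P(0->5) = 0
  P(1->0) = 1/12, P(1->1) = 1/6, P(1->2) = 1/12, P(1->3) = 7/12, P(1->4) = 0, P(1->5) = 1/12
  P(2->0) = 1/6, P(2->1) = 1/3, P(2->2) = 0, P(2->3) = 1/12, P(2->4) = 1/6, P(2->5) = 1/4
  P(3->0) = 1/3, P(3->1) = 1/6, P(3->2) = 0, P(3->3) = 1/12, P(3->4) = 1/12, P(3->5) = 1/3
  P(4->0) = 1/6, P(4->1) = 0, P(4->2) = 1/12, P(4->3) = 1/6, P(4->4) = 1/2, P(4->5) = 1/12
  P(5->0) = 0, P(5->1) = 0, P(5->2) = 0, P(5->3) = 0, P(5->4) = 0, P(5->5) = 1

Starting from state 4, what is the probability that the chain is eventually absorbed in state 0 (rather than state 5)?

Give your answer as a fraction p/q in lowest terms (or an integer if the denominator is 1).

Let a_i = P(absorbed in 0 | start in state i).
Boundary conditions: a_0 = 1, a_5 = 0.
For each transient state i, a_i = sum_j P(i->j) * a_j:
  a_1 = 1/12*a_0 + 1/6*a_1 + 1/12*a_2 + 7/12*a_3 + 0*a_4 + 1/12*a_5
  a_2 = 1/6*a_0 + 1/3*a_1 + 0*a_2 + 1/12*a_3 + 1/6*a_4 + 1/4*a_5
  a_3 = 1/3*a_0 + 1/6*a_1 + 0*a_2 + 1/12*a_3 + 1/12*a_4 + 1/3*a_5
  a_4 = 1/6*a_0 + 0*a_1 + 1/12*a_2 + 1/6*a_3 + 1/2*a_4 + 1/12*a_5

Substituting a_0 = 1 and a_5 = 0, rearrange to (I - Q) a = r where r[i] = P(i -> 0):
  [5/6, -1/12, -7/12, 0] . (a_1, a_2, a_3, a_4) = 1/12
  [-1/3, 1, -1/12, -1/6] . (a_1, a_2, a_3, a_4) = 1/6
  [-1/6, 0, 11/12, -1/12] . (a_1, a_2, a_3, a_4) = 1/3
  [0, -1/12, -1/6, 1/2] . (a_1, a_2, a_3, a_4) = 1/6

Solving yields:
  a_1 = 3101/6166
  a_2 = 1460/3083
  a_3 = 1566/3083
  a_4 = 1793/3083

Starting state is 4, so the absorption probability is a_4 = 1793/3083.

Answer: 1793/3083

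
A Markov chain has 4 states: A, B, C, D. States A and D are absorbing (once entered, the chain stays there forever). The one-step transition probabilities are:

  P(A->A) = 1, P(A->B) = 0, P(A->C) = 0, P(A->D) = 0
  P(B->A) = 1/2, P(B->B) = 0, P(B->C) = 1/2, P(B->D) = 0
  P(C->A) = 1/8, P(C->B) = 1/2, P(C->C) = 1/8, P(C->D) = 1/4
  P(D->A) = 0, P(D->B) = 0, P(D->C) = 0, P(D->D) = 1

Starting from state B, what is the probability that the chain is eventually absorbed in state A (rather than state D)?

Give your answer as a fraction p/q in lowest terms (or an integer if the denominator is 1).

Let a_i = P(absorbed in A | start in state i).
Boundary conditions: a_A = 1, a_D = 0.
For each transient state i, a_i = sum_j P(i->j) * a_j:
  a_B = 1/2*a_A + 0*a_B + 1/2*a_C + 0*a_D
  a_C = 1/8*a_A + 1/2*a_B + 1/8*a_C + 1/4*a_D

Substituting a_A = 1 and a_D = 0, rearrange to (I - Q) a = r where r[i] = P(i -> A):
  [1, -1/2] . (a_B, a_C) = 1/2
  [-1/2, 7/8] . (a_B, a_C) = 1/8

Solving yields:
  a_B = 4/5
  a_C = 3/5

Starting state is B, so the absorption probability is a_B = 4/5.

Answer: 4/5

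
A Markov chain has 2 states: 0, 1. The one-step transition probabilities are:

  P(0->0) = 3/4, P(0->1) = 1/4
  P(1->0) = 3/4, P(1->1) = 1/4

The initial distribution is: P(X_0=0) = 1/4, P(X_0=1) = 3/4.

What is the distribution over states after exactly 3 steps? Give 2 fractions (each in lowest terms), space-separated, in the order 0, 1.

Propagating the distribution step by step (d_{t+1} = d_t * P):
d_0 = (0=1/4, 1=3/4)
  d_1[0] = 1/4*3/4 + 3/4*3/4 = 3/4
  d_1[1] = 1/4*1/4 + 3/4*1/4 = 1/4
d_1 = (0=3/4, 1=1/4)
  d_2[0] = 3/4*3/4 + 1/4*3/4 = 3/4
  d_2[1] = 3/4*1/4 + 1/4*1/4 = 1/4
d_2 = (0=3/4, 1=1/4)
  d_3[0] = 3/4*3/4 + 1/4*3/4 = 3/4
  d_3[1] = 3/4*1/4 + 1/4*1/4 = 1/4
d_3 = (0=3/4, 1=1/4)

Answer: 3/4 1/4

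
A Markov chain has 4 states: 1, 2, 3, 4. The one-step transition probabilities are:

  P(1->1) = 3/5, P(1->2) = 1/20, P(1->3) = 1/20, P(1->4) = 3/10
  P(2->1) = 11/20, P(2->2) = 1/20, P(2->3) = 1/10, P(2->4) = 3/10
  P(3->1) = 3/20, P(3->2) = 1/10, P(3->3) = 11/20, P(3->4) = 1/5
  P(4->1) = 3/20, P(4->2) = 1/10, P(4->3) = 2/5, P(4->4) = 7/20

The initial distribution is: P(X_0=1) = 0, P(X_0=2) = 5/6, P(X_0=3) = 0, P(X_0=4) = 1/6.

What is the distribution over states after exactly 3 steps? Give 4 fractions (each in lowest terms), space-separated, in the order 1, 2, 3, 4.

Propagating the distribution step by step (d_{t+1} = d_t * P):
d_0 = (1=0, 2=5/6, 3=0, 4=1/6)
  d_1[1] = 0*3/5 + 5/6*11/20 + 0*3/20 + 1/6*3/20 = 29/60
  d_1[2] = 0*1/20 + 5/6*1/20 + 0*1/10 + 1/6*1/10 = 7/120
  d_1[3] = 0*1/20 + 5/6*1/10 + 0*11/20 + 1/6*2/5 = 3/20
  d_1[4] = 0*3/10 + 5/6*3/10 + 0*1/5 + 1/6*7/20 = 37/120
d_1 = (1=29/60, 2=7/120, 3=3/20, 4=37/120)
  d_2[1] = 29/60*3/5 + 7/120*11/20 + 3/20*3/20 + 37/120*3/20 = 469/1200
  d_2[2] = 29/60*1/20 + 7/120*1/20 + 3/20*1/10 + 37/120*1/10 = 7/96
  d_2[3] = 29/60*1/20 + 7/120*1/10 + 3/20*11/20 + 37/120*2/5 = 283/1200
  d_2[4] = 29/60*3/10 + 7/120*3/10 + 3/20*1/5 + 37/120*7/20 = 721/2400
d_2 = (1=469/1200, 2=7/96, 3=283/1200, 4=721/2400)
  d_3[1] = 469/1200*3/5 + 7/96*11/20 + 283/1200*3/20 + 721/2400*3/20 = 8521/24000
  d_3[2] = 469/1200*1/20 + 7/96*1/20 + 283/1200*1/10 + 721/2400*1/10 = 1229/16000
  d_3[3] = 469/1200*1/20 + 7/96*1/10 + 283/1200*11/20 + 721/2400*2/5 = 6641/24000
  d_3[4] = 469/1200*3/10 + 7/96*3/10 + 283/1200*1/5 + 721/2400*7/20 = 4663/16000
d_3 = (1=8521/24000, 2=1229/16000, 3=6641/24000, 4=4663/16000)

Answer: 8521/24000 1229/16000 6641/24000 4663/16000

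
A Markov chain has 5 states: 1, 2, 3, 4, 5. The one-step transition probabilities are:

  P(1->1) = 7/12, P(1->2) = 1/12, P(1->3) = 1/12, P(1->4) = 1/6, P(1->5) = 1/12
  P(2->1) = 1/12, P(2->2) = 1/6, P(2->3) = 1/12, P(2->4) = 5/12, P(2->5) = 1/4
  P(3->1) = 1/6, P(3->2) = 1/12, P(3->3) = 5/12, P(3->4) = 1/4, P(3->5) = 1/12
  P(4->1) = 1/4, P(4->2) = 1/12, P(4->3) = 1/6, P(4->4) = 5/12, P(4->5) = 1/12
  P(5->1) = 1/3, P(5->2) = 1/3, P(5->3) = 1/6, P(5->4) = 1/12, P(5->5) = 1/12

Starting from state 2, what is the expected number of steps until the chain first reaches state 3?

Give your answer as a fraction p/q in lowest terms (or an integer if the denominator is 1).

Answer: 12984/1535

Derivation:
Let h_i = expected steps to first reach 3 from state i.
Boundary: h_3 = 0.
First-step equations for the other states:
  h_1 = 1 + 7/12*h_1 + 1/12*h_2 + 1/12*h_3 + 1/6*h_4 + 1/12*h_5
  h_2 = 1 + 1/12*h_1 + 1/6*h_2 + 1/12*h_3 + 5/12*h_4 + 1/4*h_5
  h_4 = 1 + 1/4*h_1 + 1/12*h_2 + 1/6*h_3 + 5/12*h_4 + 1/12*h_5
  h_5 = 1 + 1/3*h_1 + 1/3*h_2 + 1/6*h_3 + 1/12*h_4 + 1/12*h_5

Substituting h_3 = 0 and rearranging gives the linear system (I - Q) h = 1:
  [5/12, -1/12, -1/6, -1/12] . (h_1, h_2, h_4, h_5) = 1
  [-1/12, 5/6, -5/12, -1/4] . (h_1, h_2, h_4, h_5) = 1
  [-1/4, -1/12, 7/12, -1/12] . (h_1, h_2, h_4, h_5) = 1
  [-1/3, -1/3, -1/12, 11/12] . (h_1, h_2, h_4, h_5) = 1

Solving yields:
  h_1 = 13608/1535
  h_2 = 12984/1535
  h_4 = 12096/1535
  h_5 = 12444/1535

Starting state is 2, so the expected hitting time is h_2 = 12984/1535.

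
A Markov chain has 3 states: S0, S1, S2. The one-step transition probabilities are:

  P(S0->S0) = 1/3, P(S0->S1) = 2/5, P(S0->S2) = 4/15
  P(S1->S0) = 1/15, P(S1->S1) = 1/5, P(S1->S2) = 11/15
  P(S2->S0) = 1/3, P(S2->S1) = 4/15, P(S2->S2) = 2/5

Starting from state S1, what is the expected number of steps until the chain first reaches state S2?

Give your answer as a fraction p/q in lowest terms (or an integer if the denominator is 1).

Let h_i = expected steps to first reach S2 from state i.
Boundary: h_S2 = 0.
First-step equations for the other states:
  h_S0 = 1 + 1/3*h_S0 + 2/5*h_S1 + 4/15*h_S2
  h_S1 = 1 + 1/15*h_S0 + 1/5*h_S1 + 11/15*h_S2

Substituting h_S2 = 0 and rearranging gives the linear system (I - Q) h = 1:
  [2/3, -2/5] . (h_S0, h_S1) = 1
  [-1/15, 4/5] . (h_S0, h_S1) = 1

Solving yields:
  h_S0 = 45/19
  h_S1 = 55/38

Starting state is S1, so the expected hitting time is h_S1 = 55/38.

Answer: 55/38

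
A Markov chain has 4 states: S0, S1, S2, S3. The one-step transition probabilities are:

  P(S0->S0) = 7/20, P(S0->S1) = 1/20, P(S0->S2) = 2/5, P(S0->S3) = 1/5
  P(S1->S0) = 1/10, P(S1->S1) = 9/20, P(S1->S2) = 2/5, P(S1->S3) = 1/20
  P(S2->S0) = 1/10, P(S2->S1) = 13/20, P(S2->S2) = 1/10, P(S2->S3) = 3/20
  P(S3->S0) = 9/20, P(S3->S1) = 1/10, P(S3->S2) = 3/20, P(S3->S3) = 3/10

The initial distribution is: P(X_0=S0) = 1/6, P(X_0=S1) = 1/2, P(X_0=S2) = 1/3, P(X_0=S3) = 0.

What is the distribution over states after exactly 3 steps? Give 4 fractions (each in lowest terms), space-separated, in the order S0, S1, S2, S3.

Propagating the distribution step by step (d_{t+1} = d_t * P):
d_0 = (S0=1/6, S1=1/2, S2=1/3, S3=0)
  d_1[S0] = 1/6*7/20 + 1/2*1/10 + 1/3*1/10 + 0*9/20 = 17/120
  d_1[S1] = 1/6*1/20 + 1/2*9/20 + 1/3*13/20 + 0*1/10 = 9/20
  d_1[S2] = 1/6*2/5 + 1/2*2/5 + 1/3*1/10 + 0*3/20 = 3/10
  d_1[S3] = 1/6*1/5 + 1/2*1/20 + 1/3*3/20 + 0*3/10 = 13/120
d_1 = (S0=17/120, S1=9/20, S2=3/10, S3=13/120)
  d_2[S0] = 17/120*7/20 + 9/20*1/10 + 3/10*1/10 + 13/120*9/20 = 13/75
  d_2[S1] = 17/120*1/20 + 9/20*9/20 + 3/10*13/20 + 13/120*1/10 = 997/2400
  d_2[S2] = 17/120*2/5 + 9/20*2/5 + 3/10*1/10 + 13/120*3/20 = 679/2400
  d_2[S3] = 17/120*1/5 + 9/20*1/20 + 3/10*3/20 + 13/120*3/10 = 77/600
d_2 = (S0=13/75, S1=997/2400, S2=679/2400, S3=77/600)
  d_3[S0] = 13/75*7/20 + 997/2400*1/10 + 679/2400*1/10 + 77/600*9/20 = 753/4000
  d_3[S1] = 13/75*1/20 + 997/2400*9/20 + 679/2400*13/20 + 77/600*1/10 = 1177/3000
  d_3[S2] = 13/75*2/5 + 997/2400*2/5 + 679/2400*1/10 + 77/600*3/20 = 6793/24000
  d_3[S3] = 13/75*1/5 + 997/2400*1/20 + 679/2400*3/20 + 77/600*3/10 = 1091/8000
d_3 = (S0=753/4000, S1=1177/3000, S2=6793/24000, S3=1091/8000)

Answer: 753/4000 1177/3000 6793/24000 1091/8000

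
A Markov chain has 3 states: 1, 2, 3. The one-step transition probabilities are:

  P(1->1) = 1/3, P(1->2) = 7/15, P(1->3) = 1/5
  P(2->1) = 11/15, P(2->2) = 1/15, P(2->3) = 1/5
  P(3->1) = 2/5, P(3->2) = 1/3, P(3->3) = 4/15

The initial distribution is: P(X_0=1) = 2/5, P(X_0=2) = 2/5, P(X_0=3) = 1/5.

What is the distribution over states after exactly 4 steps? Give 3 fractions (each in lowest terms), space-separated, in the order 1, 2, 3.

Propagating the distribution step by step (d_{t+1} = d_t * P):
d_0 = (1=2/5, 2=2/5, 3=1/5)
  d_1[1] = 2/5*1/3 + 2/5*11/15 + 1/5*2/5 = 38/75
  d_1[2] = 2/5*7/15 + 2/5*1/15 + 1/5*1/3 = 7/25
  d_1[3] = 2/5*1/5 + 2/5*1/5 + 1/5*4/15 = 16/75
d_1 = (1=38/75, 2=7/25, 3=16/75)
  d_2[1] = 38/75*1/3 + 7/25*11/15 + 16/75*2/5 = 517/1125
  d_2[2] = 38/75*7/15 + 7/25*1/15 + 16/75*1/3 = 367/1125
  d_2[3] = 38/75*1/5 + 7/25*1/5 + 16/75*4/15 = 241/1125
d_2 = (1=517/1125, 2=367/1125, 3=241/1125)
  d_3[1] = 517/1125*1/3 + 367/1125*11/15 + 241/1125*2/5 = 8068/16875
  d_3[2] = 517/1125*7/15 + 367/1125*1/15 + 241/1125*1/3 = 5191/16875
  d_3[3] = 517/1125*1/5 + 367/1125*1/5 + 241/1125*4/15 = 3616/16875
d_3 = (1=8068/16875, 2=5191/16875, 3=3616/16875)
  d_4[1] = 8068/16875*1/3 + 5191/16875*11/15 + 3616/16875*2/5 = 119137/253125
  d_4[2] = 8068/16875*7/15 + 5191/16875*1/15 + 3616/16875*1/3 = 79747/253125
  d_4[3] = 8068/16875*1/5 + 5191/16875*1/5 + 3616/16875*4/15 = 54241/253125
d_4 = (1=119137/253125, 2=79747/253125, 3=54241/253125)

Answer: 119137/253125 79747/253125 54241/253125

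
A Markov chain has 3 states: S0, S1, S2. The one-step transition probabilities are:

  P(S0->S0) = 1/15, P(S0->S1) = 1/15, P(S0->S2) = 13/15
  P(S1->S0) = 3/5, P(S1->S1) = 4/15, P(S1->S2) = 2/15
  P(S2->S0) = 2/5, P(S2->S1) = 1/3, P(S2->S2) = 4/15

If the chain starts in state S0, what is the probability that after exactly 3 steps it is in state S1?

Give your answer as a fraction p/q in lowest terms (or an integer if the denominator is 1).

Answer: 703/3375

Derivation:
Computing P^3 by repeated multiplication:
P^1 =
  S0: [1/15, 1/15, 13/15]
  S1: [3/5, 4/15, 2/15]
  S2: [2/5, 1/3, 4/15]
P^2 =
  S0: [88/225, 14/45, 67/225]
  S1: [19/75, 7/45, 133/225]
  S2: [1/3, 46/225, 104/225]
P^3 =
  S0: [224/675, 703/3375, 1552/3375]
  S1: [26/75, 862/3375, 1343/3375]
  S2: [371/1125, 779/3375, 1483/3375]

(P^3)[S0 -> S1] = 703/3375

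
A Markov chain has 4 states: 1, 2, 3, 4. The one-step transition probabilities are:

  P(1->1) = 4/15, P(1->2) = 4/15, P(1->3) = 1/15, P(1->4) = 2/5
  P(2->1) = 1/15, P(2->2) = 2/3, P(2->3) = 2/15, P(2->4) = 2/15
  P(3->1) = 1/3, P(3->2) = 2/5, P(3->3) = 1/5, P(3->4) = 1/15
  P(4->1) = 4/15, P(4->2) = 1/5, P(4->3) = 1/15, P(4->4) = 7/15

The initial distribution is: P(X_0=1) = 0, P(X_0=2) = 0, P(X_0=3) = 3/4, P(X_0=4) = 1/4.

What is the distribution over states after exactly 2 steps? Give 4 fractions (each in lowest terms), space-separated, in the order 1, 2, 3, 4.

Answer: 187/900 94/225 101/900 59/225

Derivation:
Propagating the distribution step by step (d_{t+1} = d_t * P):
d_0 = (1=0, 2=0, 3=3/4, 4=1/4)
  d_1[1] = 0*4/15 + 0*1/15 + 3/4*1/3 + 1/4*4/15 = 19/60
  d_1[2] = 0*4/15 + 0*2/3 + 3/4*2/5 + 1/4*1/5 = 7/20
  d_1[3] = 0*1/15 + 0*2/15 + 3/4*1/5 + 1/4*1/15 = 1/6
  d_1[4] = 0*2/5 + 0*2/15 + 3/4*1/15 + 1/4*7/15 = 1/6
d_1 = (1=19/60, 2=7/20, 3=1/6, 4=1/6)
  d_2[1] = 19/60*4/15 + 7/20*1/15 + 1/6*1/3 + 1/6*4/15 = 187/900
  d_2[2] = 19/60*4/15 + 7/20*2/3 + 1/6*2/5 + 1/6*1/5 = 94/225
  d_2[3] = 19/60*1/15 + 7/20*2/15 + 1/6*1/5 + 1/6*1/15 = 101/900
  d_2[4] = 19/60*2/5 + 7/20*2/15 + 1/6*1/15 + 1/6*7/15 = 59/225
d_2 = (1=187/900, 2=94/225, 3=101/900, 4=59/225)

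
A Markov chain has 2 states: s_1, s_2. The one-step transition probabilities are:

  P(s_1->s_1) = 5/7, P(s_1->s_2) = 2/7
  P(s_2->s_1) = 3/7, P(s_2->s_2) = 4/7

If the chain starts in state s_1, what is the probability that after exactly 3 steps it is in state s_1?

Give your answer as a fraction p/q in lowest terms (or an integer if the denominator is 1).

Computing P^3 by repeated multiplication:
P^1 =
  s_1: [5/7, 2/7]
  s_2: [3/7, 4/7]
P^2 =
  s_1: [31/49, 18/49]
  s_2: [27/49, 22/49]
P^3 =
  s_1: [209/343, 134/343]
  s_2: [201/343, 142/343]

(P^3)[s_1 -> s_1] = 209/343

Answer: 209/343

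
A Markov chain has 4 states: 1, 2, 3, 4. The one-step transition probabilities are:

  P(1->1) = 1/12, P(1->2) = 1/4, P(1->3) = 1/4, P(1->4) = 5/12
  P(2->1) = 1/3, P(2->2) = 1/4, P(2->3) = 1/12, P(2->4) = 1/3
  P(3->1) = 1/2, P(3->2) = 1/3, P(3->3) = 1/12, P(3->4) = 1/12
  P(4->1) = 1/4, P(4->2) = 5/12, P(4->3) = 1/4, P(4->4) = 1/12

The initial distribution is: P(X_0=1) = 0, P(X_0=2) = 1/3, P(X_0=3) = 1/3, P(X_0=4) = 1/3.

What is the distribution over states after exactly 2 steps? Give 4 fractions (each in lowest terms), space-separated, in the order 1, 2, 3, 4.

Propagating the distribution step by step (d_{t+1} = d_t * P):
d_0 = (1=0, 2=1/3, 3=1/3, 4=1/3)
  d_1[1] = 0*1/12 + 1/3*1/3 + 1/3*1/2 + 1/3*1/4 = 13/36
  d_1[2] = 0*1/4 + 1/3*1/4 + 1/3*1/3 + 1/3*5/12 = 1/3
  d_1[3] = 0*1/4 + 1/3*1/12 + 1/3*1/12 + 1/3*1/4 = 5/36
  d_1[4] = 0*5/12 + 1/3*1/3 + 1/3*1/12 + 1/3*1/12 = 1/6
d_1 = (1=13/36, 2=1/3, 3=5/36, 4=1/6)
  d_2[1] = 13/36*1/12 + 1/3*1/3 + 5/36*1/2 + 1/6*1/4 = 109/432
  d_2[2] = 13/36*1/4 + 1/3*1/4 + 5/36*1/3 + 1/6*5/12 = 125/432
  d_2[3] = 13/36*1/4 + 1/3*1/12 + 5/36*1/12 + 1/6*1/4 = 37/216
  d_2[4] = 13/36*5/12 + 1/3*1/3 + 5/36*1/12 + 1/6*1/12 = 31/108
d_2 = (1=109/432, 2=125/432, 3=37/216, 4=31/108)

Answer: 109/432 125/432 37/216 31/108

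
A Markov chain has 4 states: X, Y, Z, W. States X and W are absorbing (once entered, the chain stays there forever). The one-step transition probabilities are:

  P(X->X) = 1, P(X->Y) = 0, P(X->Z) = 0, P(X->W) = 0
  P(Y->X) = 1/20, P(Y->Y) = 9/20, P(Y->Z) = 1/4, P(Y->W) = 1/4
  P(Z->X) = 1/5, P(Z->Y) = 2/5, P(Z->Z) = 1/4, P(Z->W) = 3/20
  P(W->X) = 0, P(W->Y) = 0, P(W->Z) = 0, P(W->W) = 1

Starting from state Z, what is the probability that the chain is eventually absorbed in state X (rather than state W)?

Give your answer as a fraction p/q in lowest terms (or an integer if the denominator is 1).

Let a_i = P(absorbed in X | start in state i).
Boundary conditions: a_X = 1, a_W = 0.
For each transient state i, a_i = sum_j P(i->j) * a_j:
  a_Y = 1/20*a_X + 9/20*a_Y + 1/4*a_Z + 1/4*a_W
  a_Z = 1/5*a_X + 2/5*a_Y + 1/4*a_Z + 3/20*a_W

Substituting a_X = 1 and a_W = 0, rearrange to (I - Q) a = r where r[i] = P(i -> X):
  [11/20, -1/4] . (a_Y, a_Z) = 1/20
  [-2/5, 3/4] . (a_Y, a_Z) = 1/5

Solving yields:
  a_Y = 7/25
  a_Z = 52/125

Starting state is Z, so the absorption probability is a_Z = 52/125.

Answer: 52/125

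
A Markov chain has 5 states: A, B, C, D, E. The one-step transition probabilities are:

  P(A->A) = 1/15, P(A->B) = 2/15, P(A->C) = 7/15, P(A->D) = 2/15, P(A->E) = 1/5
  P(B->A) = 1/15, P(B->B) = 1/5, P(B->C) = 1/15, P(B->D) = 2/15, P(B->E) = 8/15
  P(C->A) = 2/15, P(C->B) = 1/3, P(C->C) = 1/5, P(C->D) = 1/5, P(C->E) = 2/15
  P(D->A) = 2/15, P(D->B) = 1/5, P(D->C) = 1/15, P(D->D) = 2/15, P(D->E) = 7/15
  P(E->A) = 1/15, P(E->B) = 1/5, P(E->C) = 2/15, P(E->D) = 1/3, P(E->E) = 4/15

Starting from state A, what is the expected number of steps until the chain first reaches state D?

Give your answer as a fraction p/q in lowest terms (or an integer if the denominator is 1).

Let h_i = expected steps to first reach D from state i.
Boundary: h_D = 0.
First-step equations for the other states:
  h_A = 1 + 1/15*h_A + 2/15*h_B + 7/15*h_C + 2/15*h_D + 1/5*h_E
  h_B = 1 + 1/15*h_A + 1/5*h_B + 1/15*h_C + 2/15*h_D + 8/15*h_E
  h_C = 1 + 2/15*h_A + 1/3*h_B + 1/5*h_C + 1/5*h_D + 2/15*h_E
  h_E = 1 + 1/15*h_A + 1/5*h_B + 2/15*h_C + 1/3*h_D + 4/15*h_E

Substituting h_D = 0 and rearranging gives the linear system (I - Q) h = 1:
  [14/15, -2/15, -7/15, -1/5] . (h_A, h_B, h_C, h_E) = 1
  [-1/15, 4/5, -1/15, -8/15] . (h_A, h_B, h_C, h_E) = 1
  [-2/15, -1/3, 4/5, -2/15] . (h_A, h_B, h_C, h_E) = 1
  [-1/15, -1/5, -2/15, 11/15] . (h_A, h_B, h_C, h_E) = 1

Solving yields:
  h_A = 300/61
  h_B = 285/61
  h_C = 285/61
  h_E = 240/61

Starting state is A, so the expected hitting time is h_A = 300/61.

Answer: 300/61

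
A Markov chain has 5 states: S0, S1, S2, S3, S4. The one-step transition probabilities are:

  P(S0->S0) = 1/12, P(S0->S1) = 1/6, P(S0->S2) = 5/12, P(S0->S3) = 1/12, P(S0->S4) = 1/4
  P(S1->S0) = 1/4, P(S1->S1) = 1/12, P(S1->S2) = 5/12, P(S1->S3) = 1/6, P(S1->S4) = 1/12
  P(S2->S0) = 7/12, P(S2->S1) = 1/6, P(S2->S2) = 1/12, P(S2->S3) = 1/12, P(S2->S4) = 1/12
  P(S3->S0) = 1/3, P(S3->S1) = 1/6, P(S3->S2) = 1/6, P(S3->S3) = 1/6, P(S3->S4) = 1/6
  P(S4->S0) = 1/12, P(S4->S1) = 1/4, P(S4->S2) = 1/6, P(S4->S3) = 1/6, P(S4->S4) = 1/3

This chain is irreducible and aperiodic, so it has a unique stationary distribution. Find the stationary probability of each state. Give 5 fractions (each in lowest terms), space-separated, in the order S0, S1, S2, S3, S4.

Answer: 3342/12401 2084/12401 3160/12401 1525/12401 2290/12401

Derivation:
The stationary distribution satisfies pi = pi * P, i.e.:
  pi_S0 = 1/12*pi_S0 + 1/4*pi_S1 + 7/12*pi_S2 + 1/3*pi_S3 + 1/12*pi_S4
  pi_S1 = 1/6*pi_S0 + 1/12*pi_S1 + 1/6*pi_S2 + 1/6*pi_S3 + 1/4*pi_S4
  pi_S2 = 5/12*pi_S0 + 5/12*pi_S1 + 1/12*pi_S2 + 1/6*pi_S3 + 1/6*pi_S4
  pi_S3 = 1/12*pi_S0 + 1/6*pi_S1 + 1/12*pi_S2 + 1/6*pi_S3 + 1/6*pi_S4
  pi_S4 = 1/4*pi_S0 + 1/12*pi_S1 + 1/12*pi_S2 + 1/6*pi_S3 + 1/3*pi_S4
with normalization: pi_S0 + pi_S1 + pi_S2 + pi_S3 + pi_S4 = 1.

Using the first 4 balance equations plus normalization, the linear system A*pi = b is:
  [-11/12, 1/4, 7/12, 1/3, 1/12] . pi = 0
  [1/6, -11/12, 1/6, 1/6, 1/4] . pi = 0
  [5/12, 5/12, -11/12, 1/6, 1/6] . pi = 0
  [1/12, 1/6, 1/12, -5/6, 1/6] . pi = 0
  [1, 1, 1, 1, 1] . pi = 1

Solving yields:
  pi_S0 = 3342/12401
  pi_S1 = 2084/12401
  pi_S2 = 3160/12401
  pi_S3 = 1525/12401
  pi_S4 = 2290/12401

Verification (pi * P):
  3342/12401*1/12 + 2084/12401*1/4 + 3160/12401*7/12 + 1525/12401*1/3 + 2290/12401*1/12 = 3342/12401 = pi_S0  (ok)
  3342/12401*1/6 + 2084/12401*1/12 + 3160/12401*1/6 + 1525/12401*1/6 + 2290/12401*1/4 = 2084/12401 = pi_S1  (ok)
  3342/12401*5/12 + 2084/12401*5/12 + 3160/12401*1/12 + 1525/12401*1/6 + 2290/12401*1/6 = 3160/12401 = pi_S2  (ok)
  3342/12401*1/12 + 2084/12401*1/6 + 3160/12401*1/12 + 1525/12401*1/6 + 2290/12401*1/6 = 1525/12401 = pi_S3  (ok)
  3342/12401*1/4 + 2084/12401*1/12 + 3160/12401*1/12 + 1525/12401*1/6 + 2290/12401*1/3 = 2290/12401 = pi_S4  (ok)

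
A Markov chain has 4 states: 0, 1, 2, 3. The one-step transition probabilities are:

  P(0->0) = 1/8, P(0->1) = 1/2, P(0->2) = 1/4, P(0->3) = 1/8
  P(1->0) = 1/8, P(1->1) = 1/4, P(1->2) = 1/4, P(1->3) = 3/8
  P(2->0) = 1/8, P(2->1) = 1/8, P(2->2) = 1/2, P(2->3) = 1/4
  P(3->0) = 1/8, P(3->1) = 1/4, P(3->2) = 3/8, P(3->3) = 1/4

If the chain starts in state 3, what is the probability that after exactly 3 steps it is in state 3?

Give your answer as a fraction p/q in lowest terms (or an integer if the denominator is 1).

Computing P^3 by repeated multiplication:
P^1 =
  0: [1/8, 1/2, 1/4, 1/8]
  1: [1/8, 1/4, 1/4, 3/8]
  2: [1/8, 1/8, 1/2, 1/4]
  3: [1/8, 1/4, 3/8, 1/4]
P^2 =
  0: [1/8, 1/4, 21/64, 19/64]
  1: [1/8, 1/4, 23/64, 17/64]
  2: [1/8, 7/32, 13/32, 1/4]
  3: [1/8, 15/64, 3/8, 17/64]
P^3 =
  0: [1/8, 123/512, 189/512, 17/64]
  1: [1/8, 121/512, 191/512, 17/64]
  2: [1/8, 59/256, 49/128, 67/256]
  3: [1/8, 15/64, 193/512, 135/512]

(P^3)[3 -> 3] = 135/512

Answer: 135/512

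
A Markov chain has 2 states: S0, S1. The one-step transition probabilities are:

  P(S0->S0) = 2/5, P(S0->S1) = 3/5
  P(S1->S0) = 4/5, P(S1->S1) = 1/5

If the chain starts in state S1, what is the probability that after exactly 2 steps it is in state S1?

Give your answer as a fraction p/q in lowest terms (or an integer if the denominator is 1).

Computing P^2 by repeated multiplication:
P^1 =
  S0: [2/5, 3/5]
  S1: [4/5, 1/5]
P^2 =
  S0: [16/25, 9/25]
  S1: [12/25, 13/25]

(P^2)[S1 -> S1] = 13/25

Answer: 13/25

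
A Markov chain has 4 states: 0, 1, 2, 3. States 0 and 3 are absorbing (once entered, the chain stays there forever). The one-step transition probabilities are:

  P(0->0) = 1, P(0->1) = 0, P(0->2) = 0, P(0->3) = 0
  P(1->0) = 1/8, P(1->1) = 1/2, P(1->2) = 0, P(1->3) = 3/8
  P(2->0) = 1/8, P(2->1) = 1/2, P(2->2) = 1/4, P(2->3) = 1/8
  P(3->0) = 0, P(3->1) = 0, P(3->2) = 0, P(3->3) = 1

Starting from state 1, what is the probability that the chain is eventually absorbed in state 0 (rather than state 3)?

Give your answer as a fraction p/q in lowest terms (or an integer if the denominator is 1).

Answer: 1/4

Derivation:
Let a_i = P(absorbed in 0 | start in state i).
Boundary conditions: a_0 = 1, a_3 = 0.
For each transient state i, a_i = sum_j P(i->j) * a_j:
  a_1 = 1/8*a_0 + 1/2*a_1 + 0*a_2 + 3/8*a_3
  a_2 = 1/8*a_0 + 1/2*a_1 + 1/4*a_2 + 1/8*a_3

Substituting a_0 = 1 and a_3 = 0, rearrange to (I - Q) a = r where r[i] = P(i -> 0):
  [1/2, 0] . (a_1, a_2) = 1/8
  [-1/2, 3/4] . (a_1, a_2) = 1/8

Solving yields:
  a_1 = 1/4
  a_2 = 1/3

Starting state is 1, so the absorption probability is a_1 = 1/4.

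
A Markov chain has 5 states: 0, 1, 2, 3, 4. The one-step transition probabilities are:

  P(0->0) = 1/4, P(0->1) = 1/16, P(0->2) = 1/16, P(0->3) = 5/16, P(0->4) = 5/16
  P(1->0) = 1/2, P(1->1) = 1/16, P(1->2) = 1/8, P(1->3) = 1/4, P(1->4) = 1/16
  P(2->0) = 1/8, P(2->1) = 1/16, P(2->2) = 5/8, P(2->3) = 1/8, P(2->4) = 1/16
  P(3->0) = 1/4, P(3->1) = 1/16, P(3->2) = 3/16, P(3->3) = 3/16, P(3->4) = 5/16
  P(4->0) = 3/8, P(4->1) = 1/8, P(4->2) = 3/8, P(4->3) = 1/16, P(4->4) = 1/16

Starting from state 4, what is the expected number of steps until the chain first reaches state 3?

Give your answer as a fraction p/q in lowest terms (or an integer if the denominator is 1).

Answer: 26320/4363

Derivation:
Let h_i = expected steps to first reach 3 from state i.
Boundary: h_3 = 0.
First-step equations for the other states:
  h_0 = 1 + 1/4*h_0 + 1/16*h_1 + 1/16*h_2 + 5/16*h_3 + 5/16*h_4
  h_1 = 1 + 1/2*h_0 + 1/16*h_1 + 1/8*h_2 + 1/4*h_3 + 1/16*h_4
  h_2 = 1 + 1/8*h_0 + 1/16*h_1 + 5/8*h_2 + 1/8*h_3 + 1/16*h_4
  h_4 = 1 + 3/8*h_0 + 1/8*h_1 + 3/8*h_2 + 1/16*h_3 + 1/16*h_4

Substituting h_3 = 0 and rearranging gives the linear system (I - Q) h = 1:
  [3/4, -1/16, -1/16, -5/16] . (h_0, h_1, h_2, h_4) = 1
  [-1/2, 15/16, -1/8, -1/16] . (h_0, h_1, h_2, h_4) = 1
  [-1/8, -1/16, 3/8, -1/16] . (h_0, h_1, h_2, h_4) = 1
  [-3/8, -1/8, -3/8, 15/16] . (h_0, h_1, h_2, h_4) = 1

Solving yields:
  h_0 = 20736/4363
  h_1 = 20992/4363
  h_2 = 26432/4363
  h_4 = 26320/4363

Starting state is 4, so the expected hitting time is h_4 = 26320/4363.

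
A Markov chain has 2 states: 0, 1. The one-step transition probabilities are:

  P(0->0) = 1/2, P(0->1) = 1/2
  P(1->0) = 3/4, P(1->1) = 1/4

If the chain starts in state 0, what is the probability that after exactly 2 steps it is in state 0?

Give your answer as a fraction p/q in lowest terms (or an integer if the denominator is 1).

Computing P^2 by repeated multiplication:
P^1 =
  0: [1/2, 1/2]
  1: [3/4, 1/4]
P^2 =
  0: [5/8, 3/8]
  1: [9/16, 7/16]

(P^2)[0 -> 0] = 5/8

Answer: 5/8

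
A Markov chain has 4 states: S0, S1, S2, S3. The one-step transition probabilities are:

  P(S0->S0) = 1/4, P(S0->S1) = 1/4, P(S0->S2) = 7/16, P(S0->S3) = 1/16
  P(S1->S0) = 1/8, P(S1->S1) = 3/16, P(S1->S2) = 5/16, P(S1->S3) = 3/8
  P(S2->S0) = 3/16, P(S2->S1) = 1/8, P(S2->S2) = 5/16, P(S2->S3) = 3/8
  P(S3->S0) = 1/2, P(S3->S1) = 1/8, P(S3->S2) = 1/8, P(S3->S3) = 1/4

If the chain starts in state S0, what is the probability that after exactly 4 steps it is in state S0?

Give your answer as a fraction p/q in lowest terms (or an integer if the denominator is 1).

Computing P^4 by repeated multiplication:
P^1 =
  S0: [1/4, 1/4, 7/16, 1/16]
  S1: [1/8, 3/16, 5/16, 3/8]
  S2: [3/16, 1/8, 5/16, 3/8]
  S3: [1/2, 1/8, 1/8, 1/4]
P^2 =
  S0: [53/256, 11/64, 85/256, 37/128]
  S1: [77/256, 39/256, 33/128, 37/128]
  S2: [79/256, 5/32, 17/64, 69/256]
  S3: [37/128, 25/128, 21/64, 3/16]
P^3 =
  S0: [1147/4096, 331/2048, 291/1024, 1123/4096]
  S1: [147/512, 705/4096, 303/1024, 1003/4096]
  S2: [9/32, 355/2048, 1231/4096, 1003/4096]
  S3: [129/512, 355/2048, 321/1024, 535/2048]
P^4 =
  S0: [4597/16384, 2787/16384, 19405/65536, 16595/65536]
  S1: [8887/32768, 11249/65536, 19823/65536, 8345/32768]
  S2: [17745/65536, 5603/32768, 19775/65536, 8405/32768]
  S3: [2245/8192, 5483/32768, 9667/32768, 4319/16384]

(P^4)[S0 -> S0] = 4597/16384

Answer: 4597/16384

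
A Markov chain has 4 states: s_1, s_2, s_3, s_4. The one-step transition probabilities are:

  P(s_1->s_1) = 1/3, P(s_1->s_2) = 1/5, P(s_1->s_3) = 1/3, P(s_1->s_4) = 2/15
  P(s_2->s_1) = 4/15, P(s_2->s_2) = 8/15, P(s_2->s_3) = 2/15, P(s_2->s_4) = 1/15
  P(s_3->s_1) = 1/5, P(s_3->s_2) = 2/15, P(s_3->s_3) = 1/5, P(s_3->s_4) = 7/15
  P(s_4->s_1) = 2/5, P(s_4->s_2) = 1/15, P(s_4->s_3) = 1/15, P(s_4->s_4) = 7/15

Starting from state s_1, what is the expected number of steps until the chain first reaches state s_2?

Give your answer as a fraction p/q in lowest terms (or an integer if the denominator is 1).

Let h_i = expected steps to first reach s_2 from state i.
Boundary: h_s_2 = 0.
First-step equations for the other states:
  h_s_1 = 1 + 1/3*h_s_1 + 1/5*h_s_2 + 1/3*h_s_3 + 2/15*h_s_4
  h_s_3 = 1 + 1/5*h_s_1 + 2/15*h_s_2 + 1/5*h_s_3 + 7/15*h_s_4
  h_s_4 = 1 + 2/5*h_s_1 + 1/15*h_s_2 + 1/15*h_s_3 + 7/15*h_s_4

Substituting h_s_2 = 0 and rearranging gives the linear system (I - Q) h = 1:
  [2/3, -1/3, -2/15] . (h_s_1, h_s_3, h_s_4) = 1
  [-1/5, 4/5, -7/15] . (h_s_1, h_s_3, h_s_4) = 1
  [-2/5, -1/15, 8/15] . (h_s_1, h_s_3, h_s_4) = 1

Solving yields:
  h_s_1 = 285/41
  h_s_3 = 315/41
  h_s_4 = 330/41

Starting state is s_1, so the expected hitting time is h_s_1 = 285/41.

Answer: 285/41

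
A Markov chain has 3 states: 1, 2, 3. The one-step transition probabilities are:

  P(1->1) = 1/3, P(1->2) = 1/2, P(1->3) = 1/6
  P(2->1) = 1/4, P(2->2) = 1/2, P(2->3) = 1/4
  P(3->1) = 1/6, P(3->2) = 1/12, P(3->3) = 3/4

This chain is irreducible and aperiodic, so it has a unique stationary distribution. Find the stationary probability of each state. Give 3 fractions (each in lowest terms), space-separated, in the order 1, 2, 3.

Answer: 3/13 4/13 6/13

Derivation:
The stationary distribution satisfies pi = pi * P, i.e.:
  pi_1 = 1/3*pi_1 + 1/4*pi_2 + 1/6*pi_3
  pi_2 = 1/2*pi_1 + 1/2*pi_2 + 1/12*pi_3
  pi_3 = 1/6*pi_1 + 1/4*pi_2 + 3/4*pi_3
with normalization: pi_1 + pi_2 + pi_3 = 1.

Using the first 2 balance equations plus normalization, the linear system A*pi = b is:
  [-2/3, 1/4, 1/6] . pi = 0
  [1/2, -1/2, 1/12] . pi = 0
  [1, 1, 1] . pi = 1

Solving yields:
  pi_1 = 3/13
  pi_2 = 4/13
  pi_3 = 6/13

Verification (pi * P):
  3/13*1/3 + 4/13*1/4 + 6/13*1/6 = 3/13 = pi_1  (ok)
  3/13*1/2 + 4/13*1/2 + 6/13*1/12 = 4/13 = pi_2  (ok)
  3/13*1/6 + 4/13*1/4 + 6/13*3/4 = 6/13 = pi_3  (ok)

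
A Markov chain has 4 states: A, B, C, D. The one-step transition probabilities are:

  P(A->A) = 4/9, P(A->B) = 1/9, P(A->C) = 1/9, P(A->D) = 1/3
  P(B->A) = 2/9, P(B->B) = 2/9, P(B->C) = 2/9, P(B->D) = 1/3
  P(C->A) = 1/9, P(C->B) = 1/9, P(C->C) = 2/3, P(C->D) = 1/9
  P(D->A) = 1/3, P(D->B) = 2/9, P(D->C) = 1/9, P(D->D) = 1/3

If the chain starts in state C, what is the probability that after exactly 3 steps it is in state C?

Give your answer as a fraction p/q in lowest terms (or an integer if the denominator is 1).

Computing P^3 by repeated multiplication:
P^1 =
  A: [4/9, 1/9, 1/9, 1/3]
  B: [2/9, 2/9, 2/9, 1/3]
  C: [1/9, 1/9, 2/3, 1/9]
  D: [1/3, 2/9, 1/9, 1/3]
P^2 =
  A: [28/81, 13/81, 5/27, 25/81]
  B: [23/81, 14/81, 7/27, 23/81]
  C: [5/27, 11/81, 40/81, 5/27]
  D: [26/81, 14/81, 16/81, 25/81]
P^3 =
  A: [76/243, 119/729, 169/729, 71/243]
  B: [70/243, 118/729, 200/729, 67/243]
  C: [167/729, 107/729, 292/729, 163/729]
  D: [223/729, 40/243, 175/729, 211/729]

(P^3)[C -> C] = 292/729

Answer: 292/729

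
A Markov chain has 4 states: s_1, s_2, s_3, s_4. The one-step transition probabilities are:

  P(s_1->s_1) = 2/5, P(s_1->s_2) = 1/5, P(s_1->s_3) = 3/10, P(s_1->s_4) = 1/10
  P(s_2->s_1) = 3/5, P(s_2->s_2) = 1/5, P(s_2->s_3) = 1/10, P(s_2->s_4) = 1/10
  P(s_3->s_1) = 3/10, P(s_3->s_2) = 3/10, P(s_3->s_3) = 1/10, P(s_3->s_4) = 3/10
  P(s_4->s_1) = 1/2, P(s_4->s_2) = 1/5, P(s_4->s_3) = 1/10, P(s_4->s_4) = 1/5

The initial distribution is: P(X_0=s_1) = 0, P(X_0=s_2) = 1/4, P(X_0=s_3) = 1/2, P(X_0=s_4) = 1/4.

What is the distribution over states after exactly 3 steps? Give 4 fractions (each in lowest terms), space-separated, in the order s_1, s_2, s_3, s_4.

Answer: 1751/4000 437/2000 77/400 121/800

Derivation:
Propagating the distribution step by step (d_{t+1} = d_t * P):
d_0 = (s_1=0, s_2=1/4, s_3=1/2, s_4=1/4)
  d_1[s_1] = 0*2/5 + 1/4*3/5 + 1/2*3/10 + 1/4*1/2 = 17/40
  d_1[s_2] = 0*1/5 + 1/4*1/5 + 1/2*3/10 + 1/4*1/5 = 1/4
  d_1[s_3] = 0*3/10 + 1/4*1/10 + 1/2*1/10 + 1/4*1/10 = 1/10
  d_1[s_4] = 0*1/10 + 1/4*1/10 + 1/2*3/10 + 1/4*1/5 = 9/40
d_1 = (s_1=17/40, s_2=1/4, s_3=1/10, s_4=9/40)
  d_2[s_1] = 17/40*2/5 + 1/4*3/5 + 1/10*3/10 + 9/40*1/2 = 37/80
  d_2[s_2] = 17/40*1/5 + 1/4*1/5 + 1/10*3/10 + 9/40*1/5 = 21/100
  d_2[s_3] = 17/40*3/10 + 1/4*1/10 + 1/10*1/10 + 9/40*1/10 = 37/200
  d_2[s_4] = 17/40*1/10 + 1/4*1/10 + 1/10*3/10 + 9/40*1/5 = 57/400
d_2 = (s_1=37/80, s_2=21/100, s_3=37/200, s_4=57/400)
  d_3[s_1] = 37/80*2/5 + 21/100*3/5 + 37/200*3/10 + 57/400*1/2 = 1751/4000
  d_3[s_2] = 37/80*1/5 + 21/100*1/5 + 37/200*3/10 + 57/400*1/5 = 437/2000
  d_3[s_3] = 37/80*3/10 + 21/100*1/10 + 37/200*1/10 + 57/400*1/10 = 77/400
  d_3[s_4] = 37/80*1/10 + 21/100*1/10 + 37/200*3/10 + 57/400*1/5 = 121/800
d_3 = (s_1=1751/4000, s_2=437/2000, s_3=77/400, s_4=121/800)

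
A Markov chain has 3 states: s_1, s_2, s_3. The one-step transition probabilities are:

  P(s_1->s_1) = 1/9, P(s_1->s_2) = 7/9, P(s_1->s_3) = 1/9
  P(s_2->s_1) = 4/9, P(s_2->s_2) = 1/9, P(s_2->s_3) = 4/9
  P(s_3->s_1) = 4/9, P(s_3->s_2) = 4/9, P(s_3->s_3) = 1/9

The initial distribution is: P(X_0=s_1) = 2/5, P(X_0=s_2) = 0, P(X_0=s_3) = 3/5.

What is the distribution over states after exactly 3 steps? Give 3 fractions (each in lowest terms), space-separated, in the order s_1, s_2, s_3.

Propagating the distribution step by step (d_{t+1} = d_t * P):
d_0 = (s_1=2/5, s_2=0, s_3=3/5)
  d_1[s_1] = 2/5*1/9 + 0*4/9 + 3/5*4/9 = 14/45
  d_1[s_2] = 2/5*7/9 + 0*1/9 + 3/5*4/9 = 26/45
  d_1[s_3] = 2/5*1/9 + 0*4/9 + 3/5*1/9 = 1/9
d_1 = (s_1=14/45, s_2=26/45, s_3=1/9)
  d_2[s_1] = 14/45*1/9 + 26/45*4/9 + 1/9*4/9 = 46/135
  d_2[s_2] = 14/45*7/9 + 26/45*1/9 + 1/9*4/9 = 16/45
  d_2[s_3] = 14/45*1/9 + 26/45*4/9 + 1/9*1/9 = 41/135
d_2 = (s_1=46/135, s_2=16/45, s_3=41/135)
  d_3[s_1] = 46/135*1/9 + 16/45*4/9 + 41/135*4/9 = 134/405
  d_3[s_2] = 46/135*7/9 + 16/45*1/9 + 41/135*4/9 = 178/405
  d_3[s_3] = 46/135*1/9 + 16/45*4/9 + 41/135*1/9 = 31/135
d_3 = (s_1=134/405, s_2=178/405, s_3=31/135)

Answer: 134/405 178/405 31/135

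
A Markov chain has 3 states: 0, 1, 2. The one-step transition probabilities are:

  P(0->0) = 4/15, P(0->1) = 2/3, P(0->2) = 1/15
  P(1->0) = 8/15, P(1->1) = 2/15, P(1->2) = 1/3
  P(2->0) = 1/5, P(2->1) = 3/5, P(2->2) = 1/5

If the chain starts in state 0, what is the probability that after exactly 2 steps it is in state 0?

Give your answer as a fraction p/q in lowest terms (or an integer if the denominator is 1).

Answer: 11/25

Derivation:
Computing P^2 by repeated multiplication:
P^1 =
  0: [4/15, 2/3, 1/15]
  1: [8/15, 2/15, 1/3]
  2: [1/5, 3/5, 1/5]
P^2 =
  0: [11/25, 23/75, 19/75]
  1: [7/25, 43/75, 11/75]
  2: [31/75, 1/3, 19/75]

(P^2)[0 -> 0] = 11/25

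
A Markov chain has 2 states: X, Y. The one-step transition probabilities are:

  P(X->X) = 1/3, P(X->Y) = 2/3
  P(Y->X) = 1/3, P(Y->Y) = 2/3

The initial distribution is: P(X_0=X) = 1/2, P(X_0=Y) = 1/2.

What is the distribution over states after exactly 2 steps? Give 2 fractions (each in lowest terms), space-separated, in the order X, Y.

Propagating the distribution step by step (d_{t+1} = d_t * P):
d_0 = (X=1/2, Y=1/2)
  d_1[X] = 1/2*1/3 + 1/2*1/3 = 1/3
  d_1[Y] = 1/2*2/3 + 1/2*2/3 = 2/3
d_1 = (X=1/3, Y=2/3)
  d_2[X] = 1/3*1/3 + 2/3*1/3 = 1/3
  d_2[Y] = 1/3*2/3 + 2/3*2/3 = 2/3
d_2 = (X=1/3, Y=2/3)

Answer: 1/3 2/3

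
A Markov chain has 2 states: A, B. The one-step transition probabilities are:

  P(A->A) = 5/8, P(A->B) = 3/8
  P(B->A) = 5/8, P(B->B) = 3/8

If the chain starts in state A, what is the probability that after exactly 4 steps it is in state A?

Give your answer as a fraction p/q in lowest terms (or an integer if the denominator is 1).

Answer: 5/8

Derivation:
Computing P^4 by repeated multiplication:
P^1 =
  A: [5/8, 3/8]
  B: [5/8, 3/8]
P^2 =
  A: [5/8, 3/8]
  B: [5/8, 3/8]
P^3 =
  A: [5/8, 3/8]
  B: [5/8, 3/8]
P^4 =
  A: [5/8, 3/8]
  B: [5/8, 3/8]

(P^4)[A -> A] = 5/8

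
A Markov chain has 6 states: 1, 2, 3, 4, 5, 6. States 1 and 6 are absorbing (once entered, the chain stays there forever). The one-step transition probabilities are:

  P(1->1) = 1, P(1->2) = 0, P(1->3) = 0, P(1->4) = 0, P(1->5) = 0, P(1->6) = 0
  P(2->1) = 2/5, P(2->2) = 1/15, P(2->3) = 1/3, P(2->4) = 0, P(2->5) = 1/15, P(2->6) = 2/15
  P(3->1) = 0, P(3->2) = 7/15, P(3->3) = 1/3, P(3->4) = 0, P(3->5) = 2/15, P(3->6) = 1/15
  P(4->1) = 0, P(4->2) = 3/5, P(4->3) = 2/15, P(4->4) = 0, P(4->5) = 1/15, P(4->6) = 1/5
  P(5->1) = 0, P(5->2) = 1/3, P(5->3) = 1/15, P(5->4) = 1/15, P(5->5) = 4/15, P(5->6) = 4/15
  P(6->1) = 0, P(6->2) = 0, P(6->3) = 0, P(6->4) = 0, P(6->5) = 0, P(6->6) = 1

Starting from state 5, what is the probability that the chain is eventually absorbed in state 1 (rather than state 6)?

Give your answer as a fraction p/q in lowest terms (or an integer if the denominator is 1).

Let a_i = P(absorbed in 1 | start in state i).
Boundary conditions: a_1 = 1, a_6 = 0.
For each transient state i, a_i = sum_j P(i->j) * a_j:
  a_2 = 2/5*a_1 + 1/15*a_2 + 1/3*a_3 + 0*a_4 + 1/15*a_5 + 2/15*a_6
  a_3 = 0*a_1 + 7/15*a_2 + 1/3*a_3 + 0*a_4 + 2/15*a_5 + 1/15*a_6
  a_4 = 0*a_1 + 3/5*a_2 + 2/15*a_3 + 0*a_4 + 1/15*a_5 + 1/5*a_6
  a_5 = 0*a_1 + 1/3*a_2 + 1/15*a_3 + 1/15*a_4 + 4/15*a_5 + 4/15*a_6

Substituting a_1 = 1 and a_6 = 0, rearrange to (I - Q) a = r where r[i] = P(i -> 1):
  [14/15, -1/3, 0, -1/15] . (a_2, a_3, a_4, a_5) = 2/5
  [-7/15, 2/3, 0, -2/15] . (a_2, a_3, a_4, a_5) = 0
  [-3/5, -2/15, 1, -1/15] . (a_2, a_3, a_4, a_5) = 0
  [-1/3, -1/15, -1/15, 11/15] . (a_2, a_3, a_4, a_5) = 0

Solving yields:
  a_2 = 9636/14945
  a_3 = 1128/2135
  a_4 = 7218/14945
  a_5 = 822/2135

Starting state is 5, so the absorption probability is a_5 = 822/2135.

Answer: 822/2135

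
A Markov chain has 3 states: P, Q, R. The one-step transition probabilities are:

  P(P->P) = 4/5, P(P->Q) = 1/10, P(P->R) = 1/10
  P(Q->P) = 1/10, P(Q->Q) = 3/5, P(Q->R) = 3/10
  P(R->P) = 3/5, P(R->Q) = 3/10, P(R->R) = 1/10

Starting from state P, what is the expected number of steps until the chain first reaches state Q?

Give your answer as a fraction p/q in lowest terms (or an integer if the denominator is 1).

Let h_i = expected steps to first reach Q from state i.
Boundary: h_Q = 0.
First-step equations for the other states:
  h_P = 1 + 4/5*h_P + 1/10*h_Q + 1/10*h_R
  h_R = 1 + 3/5*h_P + 3/10*h_Q + 1/10*h_R

Substituting h_Q = 0 and rearranging gives the linear system (I - Q) h = 1:
  [1/5, -1/10] . (h_P, h_R) = 1
  [-3/5, 9/10] . (h_P, h_R) = 1

Solving yields:
  h_P = 25/3
  h_R = 20/3

Starting state is P, so the expected hitting time is h_P = 25/3.

Answer: 25/3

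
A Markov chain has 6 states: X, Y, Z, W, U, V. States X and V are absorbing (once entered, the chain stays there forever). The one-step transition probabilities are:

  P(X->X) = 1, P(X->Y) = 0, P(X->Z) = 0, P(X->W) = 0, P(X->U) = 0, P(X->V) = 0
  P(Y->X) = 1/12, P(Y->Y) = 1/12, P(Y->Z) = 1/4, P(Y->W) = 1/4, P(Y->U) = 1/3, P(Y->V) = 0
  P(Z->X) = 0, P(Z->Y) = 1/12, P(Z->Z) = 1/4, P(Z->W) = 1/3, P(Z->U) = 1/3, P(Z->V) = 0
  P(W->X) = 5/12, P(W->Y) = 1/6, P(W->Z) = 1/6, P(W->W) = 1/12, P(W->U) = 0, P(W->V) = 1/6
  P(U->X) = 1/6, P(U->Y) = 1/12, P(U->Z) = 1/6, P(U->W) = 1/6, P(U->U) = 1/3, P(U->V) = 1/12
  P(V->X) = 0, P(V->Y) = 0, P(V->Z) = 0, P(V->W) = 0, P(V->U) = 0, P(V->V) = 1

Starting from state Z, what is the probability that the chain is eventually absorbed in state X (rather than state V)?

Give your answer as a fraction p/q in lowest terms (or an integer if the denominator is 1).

Answer: 453/637

Derivation:
Let a_i = P(absorbed in X | start in state i).
Boundary conditions: a_X = 1, a_V = 0.
For each transient state i, a_i = sum_j P(i->j) * a_j:
  a_Y = 1/12*a_X + 1/12*a_Y + 1/4*a_Z + 1/4*a_W + 1/3*a_U + 0*a_V
  a_Z = 0*a_X + 1/12*a_Y + 1/4*a_Z + 1/3*a_W + 1/3*a_U + 0*a_V
  a_W = 5/12*a_X + 1/6*a_Y + 1/6*a_Z + 1/12*a_W + 0*a_U + 1/6*a_V
  a_U = 1/6*a_X + 1/12*a_Y + 1/6*a_Z + 1/6*a_W + 1/3*a_U + 1/12*a_V

Substituting a_X = 1 and a_V = 0, rearrange to (I - Q) a = r where r[i] = P(i -> X):
  [11/12, -1/4, -1/4, -1/3] . (a_Y, a_Z, a_W, a_U) = 1/12
  [-1/12, 3/4, -1/3, -1/3] . (a_Y, a_Z, a_W, a_U) = 0
  [-1/6, -1/6, 11/12, 0] . (a_Y, a_Z, a_W, a_U) = 5/12
  [-1/12, -1/6, -1/6, 2/3] . (a_Y, a_Z, a_W, a_U) = 1/6

Solving yields:
  a_Y = 36/49
  a_Z = 453/637
  a_W = 457/637
  a_U = 137/196

Starting state is Z, so the absorption probability is a_Z = 453/637.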